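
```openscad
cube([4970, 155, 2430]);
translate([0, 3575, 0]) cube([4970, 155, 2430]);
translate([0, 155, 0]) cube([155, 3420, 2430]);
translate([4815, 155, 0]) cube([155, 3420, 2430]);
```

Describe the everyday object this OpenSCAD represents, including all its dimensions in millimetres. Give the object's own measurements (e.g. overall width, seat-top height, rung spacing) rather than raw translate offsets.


The wall frame of a small rectangular building: four walls, each 2430 mm tall and 155 mm thick, enclosing a footprint 4970 mm (x) by 3730 mm (y) outside-to-outside, with no floor or roof. The front and back walls (the −y and +y sides) span the full width; the two side walls fit between them.


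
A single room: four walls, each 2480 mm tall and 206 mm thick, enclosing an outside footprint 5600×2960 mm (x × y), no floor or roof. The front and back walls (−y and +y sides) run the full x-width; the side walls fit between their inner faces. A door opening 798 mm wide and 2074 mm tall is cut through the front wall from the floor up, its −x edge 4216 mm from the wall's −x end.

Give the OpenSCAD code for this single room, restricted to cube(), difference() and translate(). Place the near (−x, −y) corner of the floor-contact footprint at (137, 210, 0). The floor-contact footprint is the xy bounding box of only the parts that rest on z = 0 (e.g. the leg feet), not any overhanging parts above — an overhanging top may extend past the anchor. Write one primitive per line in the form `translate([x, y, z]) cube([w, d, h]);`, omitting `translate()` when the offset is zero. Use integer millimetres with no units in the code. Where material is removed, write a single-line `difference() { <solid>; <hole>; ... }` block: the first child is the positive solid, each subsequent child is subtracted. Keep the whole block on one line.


difference() { translate([137, 210, 0]) cube([5600, 206, 2480]); translate([4353, 210, 0]) cube([798, 206, 2074]); }
translate([137, 2964, 0]) cube([5600, 206, 2480]);
translate([137, 416, 0]) cube([206, 2548, 2480]);
translate([5531, 416, 0]) cube([206, 2548, 2480]);


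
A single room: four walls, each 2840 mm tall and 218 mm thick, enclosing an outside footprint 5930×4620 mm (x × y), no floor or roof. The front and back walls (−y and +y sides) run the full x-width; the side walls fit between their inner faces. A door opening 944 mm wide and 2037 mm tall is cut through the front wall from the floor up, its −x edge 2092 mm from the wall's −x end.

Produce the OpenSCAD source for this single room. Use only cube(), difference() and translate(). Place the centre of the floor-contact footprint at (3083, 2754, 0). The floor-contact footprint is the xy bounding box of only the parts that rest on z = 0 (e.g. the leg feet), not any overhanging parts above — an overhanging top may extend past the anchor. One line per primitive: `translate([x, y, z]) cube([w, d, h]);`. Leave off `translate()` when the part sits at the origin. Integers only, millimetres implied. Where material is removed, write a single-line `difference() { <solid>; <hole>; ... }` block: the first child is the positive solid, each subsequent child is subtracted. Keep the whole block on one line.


difference() { translate([118, 444, 0]) cube([5930, 218, 2840]); translate([2210, 444, 0]) cube([944, 218, 2037]); }
translate([118, 4846, 0]) cube([5930, 218, 2840]);
translate([118, 662, 0]) cube([218, 4184, 2840]);
translate([5830, 662, 0]) cube([218, 4184, 2840]);


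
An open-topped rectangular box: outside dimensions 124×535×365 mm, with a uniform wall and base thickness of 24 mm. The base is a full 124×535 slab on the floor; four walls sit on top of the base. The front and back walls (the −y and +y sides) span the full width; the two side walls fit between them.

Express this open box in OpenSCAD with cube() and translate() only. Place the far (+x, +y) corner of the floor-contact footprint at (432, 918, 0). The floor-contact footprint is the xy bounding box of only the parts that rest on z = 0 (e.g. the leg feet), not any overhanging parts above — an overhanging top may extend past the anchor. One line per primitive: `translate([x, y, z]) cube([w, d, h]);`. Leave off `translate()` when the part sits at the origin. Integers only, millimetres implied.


translate([308, 383, 0]) cube([124, 535, 24]);
translate([308, 383, 24]) cube([124, 24, 341]);
translate([308, 894, 24]) cube([124, 24, 341]);
translate([308, 407, 24]) cube([24, 487, 341]);
translate([408, 407, 24]) cube([24, 487, 341]);


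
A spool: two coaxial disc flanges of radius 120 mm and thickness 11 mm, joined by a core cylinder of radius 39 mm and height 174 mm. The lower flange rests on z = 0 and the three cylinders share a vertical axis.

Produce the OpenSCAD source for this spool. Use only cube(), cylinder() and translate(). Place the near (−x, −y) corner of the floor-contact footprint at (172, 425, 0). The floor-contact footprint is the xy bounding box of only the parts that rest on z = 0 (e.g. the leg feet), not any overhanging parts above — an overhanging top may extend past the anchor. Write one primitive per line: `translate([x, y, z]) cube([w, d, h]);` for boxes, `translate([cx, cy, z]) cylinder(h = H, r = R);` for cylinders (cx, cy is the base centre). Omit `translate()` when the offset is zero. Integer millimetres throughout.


translate([292, 545, 0]) cylinder(h = 11, r = 120);
translate([292, 545, 11]) cylinder(h = 174, r = 39);
translate([292, 545, 185]) cylinder(h = 11, r = 120);


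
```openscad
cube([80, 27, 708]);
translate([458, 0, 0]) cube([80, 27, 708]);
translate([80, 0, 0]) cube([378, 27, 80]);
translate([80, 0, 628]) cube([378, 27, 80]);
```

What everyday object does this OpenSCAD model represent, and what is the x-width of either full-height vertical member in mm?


A picture frame. The border width is 80 mm.

Four thin pieces enclosing a rectangular opening — a picture frame. The two full-height stiles are 708 mm tall; the top rail sits at z = 628 and is 80 mm tall, so the border above the opening is 708 − 628 = 80 mm, matching the stile x-width.


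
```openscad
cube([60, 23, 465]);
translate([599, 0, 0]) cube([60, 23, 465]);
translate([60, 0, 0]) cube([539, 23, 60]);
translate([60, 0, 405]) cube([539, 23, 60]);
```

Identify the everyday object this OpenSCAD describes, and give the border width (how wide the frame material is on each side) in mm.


A picture frame. The border width is 60 mm.

Four thin pieces enclosing a rectangular opening — a picture frame. The two full-height stiles are 465 mm tall; the top rail sits at z = 405 and is 60 mm tall, so the border above the opening is 465 − 405 = 60 mm, matching the stile x-width.


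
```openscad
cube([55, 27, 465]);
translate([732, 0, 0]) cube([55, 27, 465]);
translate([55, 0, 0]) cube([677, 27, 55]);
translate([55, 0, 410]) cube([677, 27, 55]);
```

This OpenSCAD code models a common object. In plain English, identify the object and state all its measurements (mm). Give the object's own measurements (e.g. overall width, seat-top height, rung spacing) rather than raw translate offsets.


A rectangular picture frame lying in the x–z plane (depth along y). The opening is 677 mm wide (x) by 355 mm tall (z), surrounded by a border 55 mm wide on all four sides. The frame is 27 mm deep and is made of two full-height vertical stiles with two horizontal rails fitted between them.


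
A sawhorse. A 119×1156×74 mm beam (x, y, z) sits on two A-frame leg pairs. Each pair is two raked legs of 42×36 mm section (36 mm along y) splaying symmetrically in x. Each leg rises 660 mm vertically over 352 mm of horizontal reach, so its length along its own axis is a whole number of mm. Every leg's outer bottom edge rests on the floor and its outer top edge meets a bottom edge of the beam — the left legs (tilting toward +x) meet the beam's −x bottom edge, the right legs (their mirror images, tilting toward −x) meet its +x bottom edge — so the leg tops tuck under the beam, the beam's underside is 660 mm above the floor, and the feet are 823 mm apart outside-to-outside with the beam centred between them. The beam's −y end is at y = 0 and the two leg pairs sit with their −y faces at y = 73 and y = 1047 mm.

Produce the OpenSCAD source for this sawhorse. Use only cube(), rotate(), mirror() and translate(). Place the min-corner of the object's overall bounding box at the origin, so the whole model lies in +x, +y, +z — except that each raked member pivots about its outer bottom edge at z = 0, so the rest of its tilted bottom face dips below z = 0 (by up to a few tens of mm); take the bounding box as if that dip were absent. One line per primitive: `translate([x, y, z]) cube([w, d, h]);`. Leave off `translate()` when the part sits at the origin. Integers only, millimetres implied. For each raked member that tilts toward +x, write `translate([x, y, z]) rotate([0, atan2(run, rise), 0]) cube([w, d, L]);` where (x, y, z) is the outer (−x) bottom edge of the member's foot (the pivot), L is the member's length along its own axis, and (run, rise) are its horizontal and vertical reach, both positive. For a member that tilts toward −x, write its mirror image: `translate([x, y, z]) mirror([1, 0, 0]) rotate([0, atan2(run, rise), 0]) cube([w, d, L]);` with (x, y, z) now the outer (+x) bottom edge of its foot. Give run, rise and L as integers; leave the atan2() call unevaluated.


// leg length = √(352² + 660²) = 748
// right-leg outer foot x = 2·352 + 119 = 823
// beam min-corner = (352, 0, 660)
translate([352, 0, 660]) cube([119, 1156, 74]);
translate([0, 73, 0]) rotate([0, atan2(352, 660), 0]) cube([42, 36, 748]);
translate([823, 73, 0]) mirror([1, 0, 0]) rotate([0, atan2(352, 660), 0]) cube([42, 36, 748]);
translate([0, 1047, 0]) rotate([0, atan2(352, 660), 0]) cube([42, 36, 748]);
translate([823, 1047, 0]) mirror([1, 0, 0]) rotate([0, atan2(352, 660), 0]) cube([42, 36, 748]);


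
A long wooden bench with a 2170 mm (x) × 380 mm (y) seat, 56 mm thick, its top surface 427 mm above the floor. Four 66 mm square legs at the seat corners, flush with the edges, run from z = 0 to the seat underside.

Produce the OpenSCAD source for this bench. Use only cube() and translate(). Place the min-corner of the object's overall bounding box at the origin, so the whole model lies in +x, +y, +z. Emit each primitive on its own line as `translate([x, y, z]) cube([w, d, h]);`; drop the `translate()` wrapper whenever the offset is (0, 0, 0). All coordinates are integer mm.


translate([0, 0, 371]) cube([2170, 380, 56]);
cube([66, 66, 371]);
translate([0, 314, 0]) cube([66, 66, 371]);
translate([2104, 0, 0]) cube([66, 66, 371]);
translate([2104, 314, 0]) cube([66, 66, 371]);


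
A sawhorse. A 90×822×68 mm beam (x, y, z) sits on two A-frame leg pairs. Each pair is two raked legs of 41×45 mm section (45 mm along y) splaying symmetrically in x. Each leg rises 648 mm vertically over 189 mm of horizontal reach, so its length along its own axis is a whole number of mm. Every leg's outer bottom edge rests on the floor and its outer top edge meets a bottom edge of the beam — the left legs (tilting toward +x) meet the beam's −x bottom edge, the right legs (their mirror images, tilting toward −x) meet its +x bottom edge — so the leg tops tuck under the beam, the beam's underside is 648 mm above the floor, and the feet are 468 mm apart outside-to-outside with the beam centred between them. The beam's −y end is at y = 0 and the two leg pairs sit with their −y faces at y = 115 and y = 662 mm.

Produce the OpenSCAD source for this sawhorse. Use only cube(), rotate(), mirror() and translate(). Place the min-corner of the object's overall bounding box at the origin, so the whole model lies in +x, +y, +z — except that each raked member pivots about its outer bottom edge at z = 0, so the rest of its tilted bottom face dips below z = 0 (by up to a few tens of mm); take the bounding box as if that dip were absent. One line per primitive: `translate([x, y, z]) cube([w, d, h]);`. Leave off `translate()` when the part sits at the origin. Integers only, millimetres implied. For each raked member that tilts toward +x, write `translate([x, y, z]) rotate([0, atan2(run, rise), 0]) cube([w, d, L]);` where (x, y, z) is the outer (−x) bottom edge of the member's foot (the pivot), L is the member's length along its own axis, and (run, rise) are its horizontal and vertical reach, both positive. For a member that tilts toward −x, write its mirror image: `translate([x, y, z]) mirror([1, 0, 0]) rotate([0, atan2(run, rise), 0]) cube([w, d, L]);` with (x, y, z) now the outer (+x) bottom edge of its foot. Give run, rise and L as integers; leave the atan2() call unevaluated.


translate([189, 0, 648]) cube([90, 822, 68]);
translate([0, 115, 0]) rotate([0, atan2(189, 648), 0]) cube([41, 45, 675]);
translate([468, 115, 0]) mirror([1, 0, 0]) rotate([0, atan2(189, 648), 0]) cube([41, 45, 675]);
translate([0, 662, 0]) rotate([0, atan2(189, 648), 0]) cube([41, 45, 675]);
translate([468, 662, 0]) mirror([1, 0, 0]) rotate([0, atan2(189, 648), 0]) cube([41, 45, 675]);


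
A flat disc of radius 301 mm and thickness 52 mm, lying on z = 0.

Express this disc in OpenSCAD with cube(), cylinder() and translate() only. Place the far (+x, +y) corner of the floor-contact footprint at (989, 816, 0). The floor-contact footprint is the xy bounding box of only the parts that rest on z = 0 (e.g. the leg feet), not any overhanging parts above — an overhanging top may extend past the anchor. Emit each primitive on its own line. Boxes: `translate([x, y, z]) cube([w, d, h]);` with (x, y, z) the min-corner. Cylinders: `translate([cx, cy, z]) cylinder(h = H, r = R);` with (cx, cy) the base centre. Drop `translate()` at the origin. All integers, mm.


translate([688, 515, 0]) cylinder(h = 52, r = 301);


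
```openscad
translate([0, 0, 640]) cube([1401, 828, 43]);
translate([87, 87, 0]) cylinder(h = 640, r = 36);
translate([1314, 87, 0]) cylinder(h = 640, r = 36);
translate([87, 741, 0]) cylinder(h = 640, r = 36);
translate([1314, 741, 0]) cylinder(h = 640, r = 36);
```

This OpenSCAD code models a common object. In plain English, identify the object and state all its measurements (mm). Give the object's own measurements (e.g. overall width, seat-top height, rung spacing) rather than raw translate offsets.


A rectangular dining table. The top is 1401×828×43 mm with its upper surface at z = 683 mm. It stands on four round legs of 72 mm diameter, each leg's bounding box inset 51 mm from the nearest pair of top edges, running from the floor to the underside of the top.


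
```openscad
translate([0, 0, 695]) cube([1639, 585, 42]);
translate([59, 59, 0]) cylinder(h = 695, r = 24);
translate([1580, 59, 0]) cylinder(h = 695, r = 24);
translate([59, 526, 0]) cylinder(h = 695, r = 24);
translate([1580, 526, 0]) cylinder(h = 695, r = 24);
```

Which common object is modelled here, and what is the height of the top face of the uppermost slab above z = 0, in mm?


A table. The table height is 737 mm.

A 1639×585×42 slab sits at z = 695 on four Ø48 mm round legs — a table. The top surface is at 695 + 42 = 737 mm.


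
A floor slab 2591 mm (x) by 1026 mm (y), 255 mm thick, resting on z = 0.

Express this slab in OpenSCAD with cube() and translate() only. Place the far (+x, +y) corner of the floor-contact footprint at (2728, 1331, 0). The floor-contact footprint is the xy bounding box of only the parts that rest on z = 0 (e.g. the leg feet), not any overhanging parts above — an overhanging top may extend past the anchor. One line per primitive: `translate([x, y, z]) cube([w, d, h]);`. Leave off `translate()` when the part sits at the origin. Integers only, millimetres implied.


translate([137, 305, 0]) cube([2591, 1026, 255]);


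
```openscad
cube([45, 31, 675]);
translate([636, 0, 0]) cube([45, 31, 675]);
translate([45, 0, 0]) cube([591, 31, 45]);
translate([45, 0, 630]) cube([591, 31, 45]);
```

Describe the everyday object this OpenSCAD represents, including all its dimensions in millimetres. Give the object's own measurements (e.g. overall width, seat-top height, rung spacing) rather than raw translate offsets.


A rectangular picture frame lying in the x–z plane (depth along y). The opening is 591 mm wide (x) by 585 mm tall (z), surrounded by a border 45 mm wide on all four sides. The frame is 31 mm deep and is made of two full-height vertical stiles with two horizontal rails fitted between them.


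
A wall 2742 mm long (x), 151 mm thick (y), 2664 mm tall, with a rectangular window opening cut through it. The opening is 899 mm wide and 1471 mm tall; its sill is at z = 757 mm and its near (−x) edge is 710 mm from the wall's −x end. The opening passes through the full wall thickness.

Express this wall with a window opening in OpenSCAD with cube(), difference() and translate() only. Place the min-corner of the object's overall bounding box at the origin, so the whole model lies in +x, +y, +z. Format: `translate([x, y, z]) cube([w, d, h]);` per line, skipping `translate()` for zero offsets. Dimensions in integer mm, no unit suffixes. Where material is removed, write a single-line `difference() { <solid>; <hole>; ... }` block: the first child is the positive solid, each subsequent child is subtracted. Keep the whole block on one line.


difference() { cube([2742, 151, 2664]); translate([710, 0, 757]) cube([899, 151, 1471]); }


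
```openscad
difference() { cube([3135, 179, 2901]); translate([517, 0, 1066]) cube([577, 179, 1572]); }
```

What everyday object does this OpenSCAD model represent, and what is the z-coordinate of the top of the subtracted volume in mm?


A wall with a window opening. The window head height is 2638 mm.

A wall with a rectangular opening subtracted — a window. Sill at z = 1066, opening 1572 mm tall, so the head is at 1066 + 1572 = 2638 mm.


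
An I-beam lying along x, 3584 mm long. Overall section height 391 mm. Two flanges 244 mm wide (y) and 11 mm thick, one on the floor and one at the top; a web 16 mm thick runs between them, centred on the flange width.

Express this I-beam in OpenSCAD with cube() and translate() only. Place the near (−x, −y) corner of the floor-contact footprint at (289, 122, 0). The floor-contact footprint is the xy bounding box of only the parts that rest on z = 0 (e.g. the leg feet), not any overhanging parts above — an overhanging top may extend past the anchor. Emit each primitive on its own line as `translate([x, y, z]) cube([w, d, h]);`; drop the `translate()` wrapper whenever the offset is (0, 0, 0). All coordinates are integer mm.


translate([289, 122, 0]) cube([3584, 244, 11]);
translate([289, 236, 11]) cube([3584, 16, 369]);
translate([289, 122, 380]) cube([3584, 244, 11]);


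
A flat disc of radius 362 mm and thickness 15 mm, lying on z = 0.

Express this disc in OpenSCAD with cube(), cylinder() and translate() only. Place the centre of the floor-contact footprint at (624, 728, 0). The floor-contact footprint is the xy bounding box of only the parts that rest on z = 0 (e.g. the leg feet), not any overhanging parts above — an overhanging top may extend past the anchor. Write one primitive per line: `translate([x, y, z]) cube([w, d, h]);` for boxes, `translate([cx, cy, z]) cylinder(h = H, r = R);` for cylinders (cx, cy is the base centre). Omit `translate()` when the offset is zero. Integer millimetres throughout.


translate([624, 728, 0]) cylinder(h = 15, r = 362);


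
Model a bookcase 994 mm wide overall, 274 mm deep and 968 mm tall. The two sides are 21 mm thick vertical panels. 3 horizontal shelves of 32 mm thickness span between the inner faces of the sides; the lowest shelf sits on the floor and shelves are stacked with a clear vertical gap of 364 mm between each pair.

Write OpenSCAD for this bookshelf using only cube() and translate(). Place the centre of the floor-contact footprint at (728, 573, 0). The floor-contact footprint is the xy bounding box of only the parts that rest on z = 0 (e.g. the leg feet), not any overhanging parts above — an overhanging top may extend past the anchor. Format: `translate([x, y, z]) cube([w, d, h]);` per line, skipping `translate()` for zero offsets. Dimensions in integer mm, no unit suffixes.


translate([231, 436, 0]) cube([21, 274, 968]);
translate([1204, 436, 0]) cube([21, 274, 968]);
translate([252, 436, 0]) cube([952, 274, 32]);
translate([252, 436, 396]) cube([952, 274, 32]);
translate([252, 436, 792]) cube([952, 274, 32]);


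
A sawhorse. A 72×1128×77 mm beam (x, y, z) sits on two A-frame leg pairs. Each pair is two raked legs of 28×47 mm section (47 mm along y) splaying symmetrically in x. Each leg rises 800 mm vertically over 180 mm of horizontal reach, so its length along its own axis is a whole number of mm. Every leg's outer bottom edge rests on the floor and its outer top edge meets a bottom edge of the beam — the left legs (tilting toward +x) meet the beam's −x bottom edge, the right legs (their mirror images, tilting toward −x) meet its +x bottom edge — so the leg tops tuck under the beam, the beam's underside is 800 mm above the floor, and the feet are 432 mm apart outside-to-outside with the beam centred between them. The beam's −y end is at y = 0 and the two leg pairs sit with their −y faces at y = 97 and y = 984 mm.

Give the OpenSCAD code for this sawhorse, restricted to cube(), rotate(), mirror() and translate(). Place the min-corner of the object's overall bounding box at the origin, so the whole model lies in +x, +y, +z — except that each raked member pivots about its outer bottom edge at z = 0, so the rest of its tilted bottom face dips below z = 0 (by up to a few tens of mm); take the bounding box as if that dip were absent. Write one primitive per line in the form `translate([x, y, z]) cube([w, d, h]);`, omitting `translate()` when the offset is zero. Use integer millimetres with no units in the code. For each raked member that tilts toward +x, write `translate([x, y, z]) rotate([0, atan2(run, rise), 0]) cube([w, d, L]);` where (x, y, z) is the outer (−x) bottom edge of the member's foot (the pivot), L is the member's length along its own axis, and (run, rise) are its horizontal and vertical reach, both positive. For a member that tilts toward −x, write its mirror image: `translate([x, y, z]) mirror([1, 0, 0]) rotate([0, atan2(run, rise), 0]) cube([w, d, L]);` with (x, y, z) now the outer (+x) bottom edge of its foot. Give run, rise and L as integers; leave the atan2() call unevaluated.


translate([180, 0, 800]) cube([72, 1128, 77]);
translate([0, 97, 0]) rotate([0, atan2(180, 800), 0]) cube([28, 47, 820]);
translate([432, 97, 0]) mirror([1, 0, 0]) rotate([0, atan2(180, 800), 0]) cube([28, 47, 820]);
translate([0, 984, 0]) rotate([0, atan2(180, 800), 0]) cube([28, 47, 820]);
translate([432, 984, 0]) mirror([1, 0, 0]) rotate([0, atan2(180, 800), 0]) cube([28, 47, 820]);


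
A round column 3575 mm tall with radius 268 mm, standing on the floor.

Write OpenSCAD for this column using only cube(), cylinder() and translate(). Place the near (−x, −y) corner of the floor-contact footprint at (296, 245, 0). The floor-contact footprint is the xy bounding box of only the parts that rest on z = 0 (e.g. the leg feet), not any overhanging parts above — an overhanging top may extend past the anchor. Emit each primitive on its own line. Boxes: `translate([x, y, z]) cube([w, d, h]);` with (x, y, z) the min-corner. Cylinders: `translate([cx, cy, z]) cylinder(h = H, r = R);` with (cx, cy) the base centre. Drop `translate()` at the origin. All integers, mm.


translate([564, 513, 0]) cylinder(h = 3575, r = 268);


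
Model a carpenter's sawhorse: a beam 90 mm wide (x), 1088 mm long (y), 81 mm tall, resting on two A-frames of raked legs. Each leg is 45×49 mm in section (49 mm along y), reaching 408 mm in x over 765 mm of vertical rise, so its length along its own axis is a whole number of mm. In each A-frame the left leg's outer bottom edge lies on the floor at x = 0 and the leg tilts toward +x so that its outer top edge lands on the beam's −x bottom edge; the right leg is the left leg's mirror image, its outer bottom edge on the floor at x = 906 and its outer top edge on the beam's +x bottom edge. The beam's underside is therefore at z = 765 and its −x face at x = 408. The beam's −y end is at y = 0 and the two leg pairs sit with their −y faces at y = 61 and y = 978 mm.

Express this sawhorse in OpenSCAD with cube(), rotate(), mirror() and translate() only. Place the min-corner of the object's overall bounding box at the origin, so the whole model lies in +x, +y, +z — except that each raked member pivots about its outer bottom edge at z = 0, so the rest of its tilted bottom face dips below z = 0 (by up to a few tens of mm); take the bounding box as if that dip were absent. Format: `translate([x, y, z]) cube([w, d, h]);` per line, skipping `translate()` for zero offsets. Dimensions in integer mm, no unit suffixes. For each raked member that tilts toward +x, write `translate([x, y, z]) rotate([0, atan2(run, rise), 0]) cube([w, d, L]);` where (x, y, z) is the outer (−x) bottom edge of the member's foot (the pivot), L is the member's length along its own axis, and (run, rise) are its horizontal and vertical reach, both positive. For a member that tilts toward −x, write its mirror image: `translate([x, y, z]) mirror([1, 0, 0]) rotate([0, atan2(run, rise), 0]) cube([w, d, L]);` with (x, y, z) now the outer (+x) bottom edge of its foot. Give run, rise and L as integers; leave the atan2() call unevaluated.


translate([408, 0, 765]) cube([90, 1088, 81]);
translate([0, 61, 0]) rotate([0, atan2(408, 765), 0]) cube([45, 49, 867]);
translate([906, 61, 0]) mirror([1, 0, 0]) rotate([0, atan2(408, 765), 0]) cube([45, 49, 867]);
translate([0, 978, 0]) rotate([0, atan2(408, 765), 0]) cube([45, 49, 867]);
translate([906, 978, 0]) mirror([1, 0, 0]) rotate([0, atan2(408, 765), 0]) cube([45, 49, 867]);


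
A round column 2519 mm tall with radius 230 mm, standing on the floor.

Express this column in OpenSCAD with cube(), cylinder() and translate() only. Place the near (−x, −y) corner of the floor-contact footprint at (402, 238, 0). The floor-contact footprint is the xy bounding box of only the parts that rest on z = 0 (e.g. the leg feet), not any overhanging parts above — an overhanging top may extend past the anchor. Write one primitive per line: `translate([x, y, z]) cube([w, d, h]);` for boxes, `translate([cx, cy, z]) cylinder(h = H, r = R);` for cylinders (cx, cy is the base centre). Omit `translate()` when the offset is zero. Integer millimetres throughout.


translate([632, 468, 0]) cylinder(h = 2519, r = 230);


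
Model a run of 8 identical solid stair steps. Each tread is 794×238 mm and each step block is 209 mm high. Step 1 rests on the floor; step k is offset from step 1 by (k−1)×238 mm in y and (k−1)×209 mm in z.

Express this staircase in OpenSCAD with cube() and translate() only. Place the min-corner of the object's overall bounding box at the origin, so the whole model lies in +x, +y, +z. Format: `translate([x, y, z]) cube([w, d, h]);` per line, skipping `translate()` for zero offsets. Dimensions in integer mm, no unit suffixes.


cube([794, 238, 209]);
translate([0, 238, 209]) cube([794, 238, 209]);
translate([0, 476, 418]) cube([794, 238, 209]);
translate([0, 714, 627]) cube([794, 238, 209]);
translate([0, 952, 836]) cube([794, 238, 209]);
translate([0, 1190, 1045]) cube([794, 238, 209]);
translate([0, 1428, 1254]) cube([794, 238, 209]);
translate([0, 1666, 1463]) cube([794, 238, 209]);


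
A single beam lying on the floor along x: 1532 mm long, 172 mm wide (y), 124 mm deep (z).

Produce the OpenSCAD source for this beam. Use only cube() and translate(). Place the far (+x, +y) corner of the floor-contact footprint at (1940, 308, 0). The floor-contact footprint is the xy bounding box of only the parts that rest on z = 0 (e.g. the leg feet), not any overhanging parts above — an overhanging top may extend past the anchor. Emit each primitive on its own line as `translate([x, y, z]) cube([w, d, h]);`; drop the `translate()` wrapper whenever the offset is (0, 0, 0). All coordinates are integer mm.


translate([408, 136, 0]) cube([1532, 172, 124]);


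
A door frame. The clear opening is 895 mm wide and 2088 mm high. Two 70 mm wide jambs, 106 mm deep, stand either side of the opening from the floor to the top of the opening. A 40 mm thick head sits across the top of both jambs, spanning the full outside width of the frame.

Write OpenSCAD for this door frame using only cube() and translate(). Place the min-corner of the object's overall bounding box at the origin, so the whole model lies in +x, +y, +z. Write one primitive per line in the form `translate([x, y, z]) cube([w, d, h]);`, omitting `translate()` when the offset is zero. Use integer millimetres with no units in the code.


cube([70, 106, 2088]);
translate([965, 0, 0]) cube([70, 106, 2088]);
translate([0, 0, 2088]) cube([1035, 106, 40]);


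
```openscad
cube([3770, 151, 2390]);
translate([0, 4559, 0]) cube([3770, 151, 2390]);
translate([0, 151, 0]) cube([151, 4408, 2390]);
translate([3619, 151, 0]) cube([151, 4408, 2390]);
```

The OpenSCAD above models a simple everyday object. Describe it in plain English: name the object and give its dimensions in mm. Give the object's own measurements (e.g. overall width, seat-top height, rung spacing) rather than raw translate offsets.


The wall frame of a small rectangular building: four walls, each 2390 mm tall and 151 mm thick, enclosing a footprint 3770 mm (x) by 4710 mm (y) outside-to-outside, with no floor or roof. The front and back walls (the −y and +y sides) span the full width; the two side walls fit between them.


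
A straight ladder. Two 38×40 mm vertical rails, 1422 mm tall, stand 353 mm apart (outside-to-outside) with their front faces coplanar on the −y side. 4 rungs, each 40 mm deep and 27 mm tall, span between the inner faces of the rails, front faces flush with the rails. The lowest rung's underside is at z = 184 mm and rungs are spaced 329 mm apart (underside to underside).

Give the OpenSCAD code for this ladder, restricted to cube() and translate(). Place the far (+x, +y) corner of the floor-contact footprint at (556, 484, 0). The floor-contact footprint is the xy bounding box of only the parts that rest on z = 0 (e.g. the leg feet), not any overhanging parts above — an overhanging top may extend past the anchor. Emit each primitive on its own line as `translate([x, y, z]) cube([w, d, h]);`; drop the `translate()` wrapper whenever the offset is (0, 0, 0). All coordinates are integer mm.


translate([203, 444, 0]) cube([38, 40, 1422]);
translate([518, 444, 0]) cube([38, 40, 1422]);
translate([241, 444, 184]) cube([277, 40, 27]);
translate([241, 444, 513]) cube([277, 40, 27]);
translate([241, 444, 842]) cube([277, 40, 27]);
translate([241, 444, 1171]) cube([277, 40, 27]);


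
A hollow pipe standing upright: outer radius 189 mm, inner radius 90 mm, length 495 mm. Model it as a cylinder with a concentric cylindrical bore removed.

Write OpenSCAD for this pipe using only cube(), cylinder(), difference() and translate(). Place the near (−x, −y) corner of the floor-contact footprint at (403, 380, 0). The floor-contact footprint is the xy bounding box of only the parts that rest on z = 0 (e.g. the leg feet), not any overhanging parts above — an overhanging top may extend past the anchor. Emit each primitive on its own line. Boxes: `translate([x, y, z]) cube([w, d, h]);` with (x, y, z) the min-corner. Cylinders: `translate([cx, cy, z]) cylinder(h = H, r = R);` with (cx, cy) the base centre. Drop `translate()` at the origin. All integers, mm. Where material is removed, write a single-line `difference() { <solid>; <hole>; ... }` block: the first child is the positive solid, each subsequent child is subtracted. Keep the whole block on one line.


difference() { translate([592, 569, 0]) cylinder(h = 495, r = 189); translate([592, 569, 0]) cylinder(h = 495, r = 90); }


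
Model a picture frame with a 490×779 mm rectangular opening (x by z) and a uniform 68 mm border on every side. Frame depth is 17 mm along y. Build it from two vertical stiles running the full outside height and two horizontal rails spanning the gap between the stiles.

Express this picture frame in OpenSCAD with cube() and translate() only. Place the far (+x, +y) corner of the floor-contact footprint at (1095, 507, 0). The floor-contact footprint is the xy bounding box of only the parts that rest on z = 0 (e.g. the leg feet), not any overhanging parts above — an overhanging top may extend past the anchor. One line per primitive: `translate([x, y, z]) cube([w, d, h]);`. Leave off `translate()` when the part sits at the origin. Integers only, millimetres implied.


translate([469, 490, 0]) cube([68, 17, 915]);
translate([1027, 490, 0]) cube([68, 17, 915]);
translate([537, 490, 0]) cube([490, 17, 68]);
translate([537, 490, 847]) cube([490, 17, 68]);


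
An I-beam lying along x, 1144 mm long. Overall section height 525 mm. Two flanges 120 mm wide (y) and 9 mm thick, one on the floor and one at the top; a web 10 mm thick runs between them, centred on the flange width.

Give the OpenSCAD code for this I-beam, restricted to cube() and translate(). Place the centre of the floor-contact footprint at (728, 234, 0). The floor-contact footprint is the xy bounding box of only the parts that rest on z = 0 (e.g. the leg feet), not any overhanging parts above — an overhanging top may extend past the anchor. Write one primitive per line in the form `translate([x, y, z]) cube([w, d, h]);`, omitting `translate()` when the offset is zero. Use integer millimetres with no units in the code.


translate([156, 174, 0]) cube([1144, 120, 9]);
translate([156, 229, 9]) cube([1144, 10, 507]);
translate([156, 174, 516]) cube([1144, 120, 9]);


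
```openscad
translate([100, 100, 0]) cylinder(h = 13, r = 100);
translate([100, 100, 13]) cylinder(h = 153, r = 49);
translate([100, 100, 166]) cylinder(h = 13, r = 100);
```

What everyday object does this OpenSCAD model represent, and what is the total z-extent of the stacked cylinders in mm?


A spool. The overall height is 179 mm.

Three coaxial cylinders, large–small–large — a spool. Two 13 mm flanges and a 153 mm core give 13 + 153 + 13 = 179 mm.


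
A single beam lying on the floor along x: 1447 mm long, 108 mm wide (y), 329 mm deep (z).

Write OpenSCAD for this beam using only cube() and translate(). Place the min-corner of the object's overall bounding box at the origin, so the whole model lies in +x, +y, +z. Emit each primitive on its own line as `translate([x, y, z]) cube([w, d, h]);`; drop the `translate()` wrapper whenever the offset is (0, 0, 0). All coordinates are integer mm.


cube([1447, 108, 329]);


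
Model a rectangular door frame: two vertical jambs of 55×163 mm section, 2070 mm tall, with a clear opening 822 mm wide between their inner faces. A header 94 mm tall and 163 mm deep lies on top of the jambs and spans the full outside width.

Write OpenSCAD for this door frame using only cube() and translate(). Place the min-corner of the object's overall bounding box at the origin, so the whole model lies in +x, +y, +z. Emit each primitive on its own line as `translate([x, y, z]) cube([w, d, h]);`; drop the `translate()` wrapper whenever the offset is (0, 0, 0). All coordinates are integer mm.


cube([55, 163, 2070]);
translate([877, 0, 0]) cube([55, 163, 2070]);
translate([0, 0, 2070]) cube([932, 163, 94]);


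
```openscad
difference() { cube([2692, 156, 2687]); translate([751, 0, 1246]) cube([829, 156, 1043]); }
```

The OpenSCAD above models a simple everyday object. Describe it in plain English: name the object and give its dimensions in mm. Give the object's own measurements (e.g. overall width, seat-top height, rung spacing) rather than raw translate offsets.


A wall 2692 mm long (x), 156 mm thick (y), 2687 mm tall, with a rectangular window opening cut through it. The opening is 829 mm wide and 1043 mm tall; its sill is at z = 1246 mm and its near (−x) edge is 751 mm from the wall's −x end. The opening passes through the full wall thickness.


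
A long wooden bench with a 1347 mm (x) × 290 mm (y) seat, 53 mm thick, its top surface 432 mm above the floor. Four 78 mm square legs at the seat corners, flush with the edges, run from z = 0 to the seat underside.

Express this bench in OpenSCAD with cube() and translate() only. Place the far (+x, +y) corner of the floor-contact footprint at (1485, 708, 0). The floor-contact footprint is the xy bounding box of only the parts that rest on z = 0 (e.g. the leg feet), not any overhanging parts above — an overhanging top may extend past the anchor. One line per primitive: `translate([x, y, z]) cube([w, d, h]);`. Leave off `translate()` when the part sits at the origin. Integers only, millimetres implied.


translate([138, 418, 379]) cube([1347, 290, 53]);
translate([138, 418, 0]) cube([78, 78, 379]);
translate([138, 630, 0]) cube([78, 78, 379]);
translate([1407, 418, 0]) cube([78, 78, 379]);
translate([1407, 630, 0]) cube([78, 78, 379]);


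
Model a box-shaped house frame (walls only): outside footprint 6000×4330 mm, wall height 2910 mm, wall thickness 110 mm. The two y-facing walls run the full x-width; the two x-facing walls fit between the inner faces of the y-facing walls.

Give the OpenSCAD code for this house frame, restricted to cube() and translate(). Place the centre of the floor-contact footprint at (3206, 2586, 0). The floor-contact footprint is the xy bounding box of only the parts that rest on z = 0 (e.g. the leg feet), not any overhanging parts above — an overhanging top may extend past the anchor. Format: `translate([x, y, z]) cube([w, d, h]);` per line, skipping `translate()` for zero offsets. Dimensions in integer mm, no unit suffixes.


translate([206, 421, 0]) cube([6000, 110, 2910]);
translate([206, 4641, 0]) cube([6000, 110, 2910]);
translate([206, 531, 0]) cube([110, 4110, 2910]);
translate([6096, 531, 0]) cube([110, 4110, 2910]);


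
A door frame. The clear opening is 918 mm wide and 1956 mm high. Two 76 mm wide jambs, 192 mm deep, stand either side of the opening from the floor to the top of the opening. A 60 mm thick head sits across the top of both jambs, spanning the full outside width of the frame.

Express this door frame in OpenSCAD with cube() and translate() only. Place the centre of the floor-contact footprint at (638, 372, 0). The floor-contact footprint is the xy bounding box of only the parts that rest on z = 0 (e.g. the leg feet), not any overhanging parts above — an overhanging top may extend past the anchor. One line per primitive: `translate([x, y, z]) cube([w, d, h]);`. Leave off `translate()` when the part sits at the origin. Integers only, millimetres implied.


translate([103, 276, 0]) cube([76, 192, 1956]);
translate([1097, 276, 0]) cube([76, 192, 1956]);
translate([103, 276, 1956]) cube([1070, 192, 60]);


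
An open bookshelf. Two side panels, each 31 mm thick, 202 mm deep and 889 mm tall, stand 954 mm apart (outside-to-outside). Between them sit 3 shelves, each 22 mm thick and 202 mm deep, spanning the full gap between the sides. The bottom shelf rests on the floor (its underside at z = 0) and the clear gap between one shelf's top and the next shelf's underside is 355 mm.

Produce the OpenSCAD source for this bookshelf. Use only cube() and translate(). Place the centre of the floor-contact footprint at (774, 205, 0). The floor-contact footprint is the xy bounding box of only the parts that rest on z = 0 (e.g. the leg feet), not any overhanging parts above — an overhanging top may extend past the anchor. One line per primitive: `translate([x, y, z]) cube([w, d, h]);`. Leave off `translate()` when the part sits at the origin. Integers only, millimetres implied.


translate([297, 104, 0]) cube([31, 202, 889]);
translate([1220, 104, 0]) cube([31, 202, 889]);
translate([328, 104, 0]) cube([892, 202, 22]);
translate([328, 104, 377]) cube([892, 202, 22]);
translate([328, 104, 754]) cube([892, 202, 22]);


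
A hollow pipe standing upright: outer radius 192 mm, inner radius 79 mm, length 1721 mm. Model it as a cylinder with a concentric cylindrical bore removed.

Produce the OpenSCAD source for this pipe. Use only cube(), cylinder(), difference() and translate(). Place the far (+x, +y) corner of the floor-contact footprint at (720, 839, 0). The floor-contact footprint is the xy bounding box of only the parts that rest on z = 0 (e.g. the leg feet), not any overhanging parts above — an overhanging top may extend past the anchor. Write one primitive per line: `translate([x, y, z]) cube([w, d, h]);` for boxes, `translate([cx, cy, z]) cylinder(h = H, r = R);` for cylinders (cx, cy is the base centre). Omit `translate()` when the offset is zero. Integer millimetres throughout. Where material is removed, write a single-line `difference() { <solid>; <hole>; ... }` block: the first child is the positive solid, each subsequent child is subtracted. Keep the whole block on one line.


difference() { translate([528, 647, 0]) cylinder(h = 1721, r = 192); translate([528, 647, 0]) cylinder(h = 1721, r = 79); }
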